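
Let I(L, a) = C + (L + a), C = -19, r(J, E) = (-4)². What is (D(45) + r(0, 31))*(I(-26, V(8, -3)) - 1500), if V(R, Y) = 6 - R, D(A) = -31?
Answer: 23205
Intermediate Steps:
r(J, E) = 16
I(L, a) = -19 + L + a (I(L, a) = -19 + (L + a) = -19 + L + a)
(D(45) + r(0, 31))*(I(-26, V(8, -3)) - 1500) = (-31 + 16)*((-19 - 26 + (6 - 1*8)) - 1500) = -15*((-19 - 26 + (6 - 8)) - 1500) = -15*((-19 - 26 - 2) - 1500) = -15*(-47 - 1500) = -15*(-1547) = 23205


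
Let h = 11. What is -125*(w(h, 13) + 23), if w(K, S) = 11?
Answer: -4250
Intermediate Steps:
-125*(w(h, 13) + 23) = -125*(11 + 23) = -125*34 = -4250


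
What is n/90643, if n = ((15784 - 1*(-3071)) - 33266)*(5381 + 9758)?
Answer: -218168129/90643 ≈ -2406.9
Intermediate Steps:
n = -218168129 (n = ((15784 + 3071) - 33266)*15139 = (18855 - 33266)*15139 = -14411*15139 = -218168129)
n/90643 = -218168129/90643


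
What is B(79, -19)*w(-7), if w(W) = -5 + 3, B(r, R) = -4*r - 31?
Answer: 694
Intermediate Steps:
B(r, R) = -31 - 4*r
w(W) = -2
B(79, -19)*w(-7) = (-31 - 4*79)*(-2) = (-31 - 316)*(-2) = -347*(-2) = 694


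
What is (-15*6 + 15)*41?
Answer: -3075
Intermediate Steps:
(-15*6 + 15)*41 = (-90 + 15)*41 = -75*41 = -3075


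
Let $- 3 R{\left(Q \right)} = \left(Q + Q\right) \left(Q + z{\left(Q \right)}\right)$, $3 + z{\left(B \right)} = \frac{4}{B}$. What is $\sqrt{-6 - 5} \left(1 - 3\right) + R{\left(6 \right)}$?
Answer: $- \frac{44}{3} - 2 i \sqrt{11} \approx -14.667 - 6.6332 i$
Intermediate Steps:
$z{\left(B \right)} = -3 + \frac{4}{B}$
$R{\left(Q \right)} = - \frac{2 Q \left(-3 + Q + \frac{4}{Q}\right)}{3}$ ($R{\left(Q \right)} = - \frac{\left(Q + Q\right) \left(Q - \left(3 - \frac{4}{Q}\right)\right)}{3} = - \frac{2 Q \left(-3 + Q + \frac{4}{Q}\right)}{3}$)
$\sqrt{-6 - 5} \left(1 - 3\right) + R{\left(6 \right)} = \sqrt{-6 - 5} \left(1 - 3\right) - \left(\frac{8}{3} + 4 \left(-3 + 6\right)\right) = \sqrt{-11} \left(1 - 3\right) - \left(\frac{8}{3} + 4 \cdot 3\right) = i \sqrt{11} \left(-2\right) - \frac{44}{3} = - 2 i \sqrt{11} - \frac{44}{3} = - \frac{44}{3} - 2 i \sqrt{11}$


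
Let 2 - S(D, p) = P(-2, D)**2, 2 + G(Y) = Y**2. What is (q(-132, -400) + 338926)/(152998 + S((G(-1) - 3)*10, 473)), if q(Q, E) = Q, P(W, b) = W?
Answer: 169397/76498 ≈ 2.2144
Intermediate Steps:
G(Y) = -2 + Y**2
S(D, p) = -2 (S(D, p) = 2 - 1*(-2)**2 = 2 - 1*4 = 2 - 4 = -2)
(q(-132, -400) + 338926)/(152998 + S((G(-1) - 3)*10, 473)) = (-132 + 338926)/(152998 - 2) = 338794/152996 = 338794*(1/152996) = 169397/76498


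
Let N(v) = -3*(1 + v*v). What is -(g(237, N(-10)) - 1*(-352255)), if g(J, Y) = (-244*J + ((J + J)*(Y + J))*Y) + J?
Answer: -9773716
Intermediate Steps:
N(v) = -3 - 3*v² (N(v) = -3*(1 + v²) = -3 - 3*v²)
g(J, Y) = -243*J + 2*J*Y*(J + Y) (g(J, Y) = (-244*J + ((2*J)*(J + Y))*Y) + J = (-244*J + (2*J*(J + Y))*Y) + J = (-244*J + 2*J*Y*(J + Y)) + J = -243*J + 2*J*Y*(J + Y))
-(g(237, N(-10)) - 1*(-352255)) = -(237*(-243 + 2*(-3 - 3*(-10)²)² + 2*237*(-3 - 3*(-10)²)) - 1*(-352255)) = -(237*(-243 + 2*(-3 - 3*100)² + 2*237*(-3 - 3*100)) + 352255) = -(237*(-243 + 2*(-3 - 300)² + 2*237*(-3 - 300)) + 352255) = -(237*(-243 + 2*(-303)² + 2*237*(-303)) + 352255) = -(237*(-243 + 2*91809 - 143622) + 352255) = -(237*(-243 + 183618 - 143622) + 352255) = -(237*39753 + 352255) = -(9421461 + 352255) = -1*9773716 = -9773716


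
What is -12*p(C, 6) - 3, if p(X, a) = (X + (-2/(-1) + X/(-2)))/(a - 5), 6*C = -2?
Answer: -25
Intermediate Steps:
C = -⅓ (C = (⅙)*(-2) = -⅓ ≈ -0.33333)
p(X, a) = (2 + X/2)/(-5 + a) (p(X, a) = (X + (-2*(-1) + X*(-½)))/(-5 + a) = (X + (2 - X/2))/(-5 + a) = (2 + X/2)/(-5 + a))
-12*p(C, 6) - 3 = -6*(4 - ⅓)/(-5 + 6) - 3 = -6*11/(1*3) - 3 = -6*11/3 - 3 = -12*11/6 - 3 = -22 - 3 = -25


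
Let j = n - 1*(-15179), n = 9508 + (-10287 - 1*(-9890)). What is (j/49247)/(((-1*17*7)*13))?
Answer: -3470/10883587 ≈ -0.00031883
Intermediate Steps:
n = 9111 (n = 9508 + (-10287 + 9890) = 9508 - 397 = 9111)
j = 24290 (j = 9111 - 1*(-15179) = 9111 + 15179 = 24290)
(j/49247)/(((-1*17*7)*13)) = (24290/49247)/(((-1*17*7)*13)) = (24290*(1/49247))/((-17*7*13)) = 24290/(49247*((-119*13))) = (24290/49247)/(-1547) = (24290/49247)*(-1/1547) = -3470/10883587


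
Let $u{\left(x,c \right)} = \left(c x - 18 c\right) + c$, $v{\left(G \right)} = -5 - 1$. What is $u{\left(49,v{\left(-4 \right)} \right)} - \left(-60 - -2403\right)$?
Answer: $-2535$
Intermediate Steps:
$v{\left(G \right)} = -6$
$u{\left(x,c \right)} = - 17 c + c x$ ($u{\left(x,c \right)} = \left(- 18 c + c x\right) + c = - 17 c + c x$)
$u{\left(49,v{\left(-4 \right)} \right)} - \left(-60 - -2403\right) = - 6 \left(-17 + 49\right) - \left(-60 - -2403\right) = \left(-6\right) 32 - \left(-60 + 2403\right) = -192 - 2343 = -2535$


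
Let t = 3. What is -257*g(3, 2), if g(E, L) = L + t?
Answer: -1285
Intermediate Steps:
g(E, L) = 3 + L (g(E, L) = L + 3 = 3 + L)
-257*g(3, 2) = -257*(3 + 2) = -257*5 = -1285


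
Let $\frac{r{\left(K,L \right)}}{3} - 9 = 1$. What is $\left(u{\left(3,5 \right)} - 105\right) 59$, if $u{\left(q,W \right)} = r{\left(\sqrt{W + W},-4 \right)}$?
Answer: $-4425$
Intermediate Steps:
$r{\left(K,L \right)} = 30$ ($r{\left(K,L \right)} = 27 + 3 \cdot 1 = 27 + 3 = 30$)
$u{\left(q,W \right)} = 30$
$\left(u{\left(3,5 \right)} - 105\right) 59 = \left(30 - 105\right) 59 = \left(-75\right) 59 = -4425$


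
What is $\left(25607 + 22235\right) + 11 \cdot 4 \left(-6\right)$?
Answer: $47578$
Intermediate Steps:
$\left(25607 + 22235\right) + 11 \cdot 4 \left(-6\right) = 47842 + 44 \left(-6\right) = 47842 - 264 = 47578$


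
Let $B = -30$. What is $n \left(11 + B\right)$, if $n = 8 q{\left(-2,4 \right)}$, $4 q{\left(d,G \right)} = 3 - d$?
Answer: $-190$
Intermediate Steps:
$q{\left(d,G \right)} = \frac{3}{4} - \frac{d}{4}$ ($q{\left(d,G \right)} = \frac{3 - d}{4} = \frac{3}{4} - \frac{d}{4}$)
$n = 10$ ($n = 8 \left(\frac{3}{4} - - \frac{1}{2}\right) = 8 \left(\frac{3}{4} + \frac{1}{2}\right) = 8 \cdot \frac{5}{4} = 10$)
$n \left(11 + B\right) = 10 \left(11 - 30\right) = 10 \left(-19\right) = -190$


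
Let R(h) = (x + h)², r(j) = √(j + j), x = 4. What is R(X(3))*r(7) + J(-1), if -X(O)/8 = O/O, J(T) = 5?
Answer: 5 + 16*√14 ≈ 64.866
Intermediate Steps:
r(j) = √2*√j (r(j) = √(2*j) = √2*√j)
X(O) = -8 (X(O) = -8*O/O = -8*1 = -8)
R(h) = (4 + h)²
R(X(3))*r(7) + J(-1) = (4 - 8)²*(√2*√7) + 5 = (-4)²*√14 + 5 = 16*√14 + 5 = 5 + 16*√14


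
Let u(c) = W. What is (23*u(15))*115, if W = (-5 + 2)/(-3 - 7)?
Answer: 1587/2 ≈ 793.50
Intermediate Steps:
W = 3/10 (W = -3/(-10) = -3*(-⅒) = 3/10 ≈ 0.30000)
u(c) = 3/10
(23*u(15))*115 = (23*(3/10))*115 = (69/10)*115 = 1587/2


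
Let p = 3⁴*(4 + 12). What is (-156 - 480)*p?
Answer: -824256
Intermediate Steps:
p = 1296 (p = 81*16 = 1296)
(-156 - 480)*p = (-156 - 480)*1296 = -636*1296 = -824256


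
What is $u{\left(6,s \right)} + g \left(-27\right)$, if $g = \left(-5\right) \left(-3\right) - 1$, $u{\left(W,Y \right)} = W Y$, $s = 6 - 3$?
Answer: $-360$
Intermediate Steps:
$s = 3$
$g = 14$ ($g = 15 - 1 = 14$)
$u{\left(6,s \right)} + g \left(-27\right) = 6 \cdot 3 + 14 \left(-27\right) = 18 - 378 = -360$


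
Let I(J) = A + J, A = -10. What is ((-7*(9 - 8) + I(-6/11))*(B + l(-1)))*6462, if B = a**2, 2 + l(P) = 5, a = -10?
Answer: -128458098/11 ≈ -1.1678e+7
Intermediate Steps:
l(P) = 3 (l(P) = -2 + 5 = 3)
B = 100 (B = (-10)**2 = 100)
I(J) = -10 + J
((-7*(9 - 8) + I(-6/11))*(B + l(-1)))*6462 = ((-7*(9 - 8) + (-10 - 6/11))*(100 + 3))*6462 = ((-7*1 + (-10 - 6*1/11))*103)*6462 = ((-7 + (-10 - 6/11))*103)*6462 = ((-7 - 116/11)*103)*6462 = -193/11*103*6462 = -19879/11*6462 = -128458098/11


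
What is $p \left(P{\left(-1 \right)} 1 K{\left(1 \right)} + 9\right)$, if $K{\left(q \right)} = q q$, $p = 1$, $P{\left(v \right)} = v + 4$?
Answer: $12$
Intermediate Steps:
$P{\left(v \right)} = 4 + v$
$K{\left(q \right)} = q^{2}$
$p \left(P{\left(-1 \right)} 1 K{\left(1 \right)} + 9\right) = 1 \left(\left(4 - 1\right) 1 \cdot 1^{2} + 9\right) = 1 \left(3 \cdot 1 \cdot 1 + 9\right) = 1 \left(3 \cdot 1 + 9\right) = 1 \left(3 + 9\right) = 1 \cdot 12 = 12$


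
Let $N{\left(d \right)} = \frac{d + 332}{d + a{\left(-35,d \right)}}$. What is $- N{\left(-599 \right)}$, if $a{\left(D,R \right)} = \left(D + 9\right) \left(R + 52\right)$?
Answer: $\frac{89}{4541} \approx 0.019599$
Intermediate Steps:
$a{\left(D,R \right)} = \left(9 + D\right) \left(52 + R\right)$
$N{\left(d \right)} = \frac{332 + d}{-1352 - 25 d}$ ($N{\left(d \right)} = \frac{d + 332}{d + \left(468 + 9 d + 52 \left(-35\right) - 35 d\right)} = \frac{332 + d}{d + \left(468 + 9 d - 1820 - 35 d\right)} = \frac{332 + d}{d - \left(1352 + 26 d\right)} = \frac{332 + d}{-1352 - 25 d}$)
$- N{\left(-599 \right)} = - \frac{-332 - -599}{1352 + 25 \left(-599\right)} = - \frac{-332 + 599}{1352 - 14975} = - \frac{267}{-13623} = - \frac{\left(-1\right) 267}{13623} = \left(-1\right) \left(- \frac{89}{4541}\right) = \frac{89}{4541}$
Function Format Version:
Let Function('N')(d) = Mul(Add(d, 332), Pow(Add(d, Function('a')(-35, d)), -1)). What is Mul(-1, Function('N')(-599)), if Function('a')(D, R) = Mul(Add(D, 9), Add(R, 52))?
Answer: Rational(89, 4541) ≈ 0.019599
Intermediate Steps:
Function('a')(D, R) = Mul(Add(9, D), Add(52, R))
Function('N')(d) = Mul(Pow(Add(-1352, Mul(-25, d)), -1), Add(332, d)) (Function('N')(d) = Mul(Add(d, 332), Pow(Add(d, Add(468, Mul(9, d), Mul(52, -35), Mul(-35, d))), -1)) = Mul(Add(332, d), Pow(Add(d, Add(468, Mul(9, d), -1820, Mul(-35, d))), -1)) = Mul(Add(332, d), Pow(Add(d, Add(-1352, Mul(-26, d))), -1)) = Mul(Add(332, d), Pow(Add(-1352, Mul(-25, d)), -1)) = Mul(Pow(Add(-1352, Mul(-25, d)), -1), Add(332, d)))
Mul(-1, Function('N')(-599)) = Mul(-1, Mul(Pow(Add(1352, Mul(25, -599)), -1), Add(-332, Mul(-1, -599)))) = Mul(-1, Mul(Pow(Add(1352, -14975), -1), Add(-332, 599))) = Mul(-1, Mul(Pow(-13623, -1), 267)) = Mul(-1, Mul(Rational(-1, 13623), 267)) = Mul(-1, Rational(-89, 4541)) = Rational(89, 4541)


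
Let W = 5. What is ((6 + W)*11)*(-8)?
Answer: -968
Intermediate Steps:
((6 + W)*11)*(-8) = ((6 + 5)*11)*(-8) = (11*11)*(-8) = 121*(-8) = -968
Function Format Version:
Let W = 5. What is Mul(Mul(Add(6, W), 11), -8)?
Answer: -968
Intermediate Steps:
Mul(Mul(Add(6, W), 11), -8) = Mul(Mul(Add(6, 5), 11), -8) = Mul(Mul(11, 11), -8) = Mul(121, -8) = -968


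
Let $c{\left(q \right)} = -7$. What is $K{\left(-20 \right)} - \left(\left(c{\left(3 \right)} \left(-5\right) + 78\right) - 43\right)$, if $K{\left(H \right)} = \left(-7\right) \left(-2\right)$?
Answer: $-56$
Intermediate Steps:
$K{\left(H \right)} = 14$
$K{\left(-20 \right)} - \left(\left(c{\left(3 \right)} \left(-5\right) + 78\right) - 43\right) = 14 - \left(\left(\left(-7\right) \left(-5\right) + 78\right) - 43\right) = 14 - \left(\left(35 + 78\right) - 43\right) = 14 - \left(113 - 43\right) = 14 - 70 = -56$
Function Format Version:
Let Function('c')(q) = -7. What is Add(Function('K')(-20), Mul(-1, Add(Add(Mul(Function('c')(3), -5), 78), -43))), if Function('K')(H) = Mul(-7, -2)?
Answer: -56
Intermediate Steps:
Function('K')(H) = 14
Add(Function('K')(-20), Mul(-1, Add(Add(Mul(Function('c')(3), -5), 78), -43))) = Add(14, Mul(-1, Add(Add(Mul(-7, -5), 78), -43))) = Add(14, Mul(-1, Add(Add(35, 78), -43))) = Add(14, Mul(-1, Add(113, -43))) = Add(14, Mul(-1, 70)) = Add(14, -70) = -56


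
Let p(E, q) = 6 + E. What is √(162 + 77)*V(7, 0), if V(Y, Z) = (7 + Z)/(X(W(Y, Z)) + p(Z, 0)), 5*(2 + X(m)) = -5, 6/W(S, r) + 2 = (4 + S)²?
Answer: 7*√239/3 ≈ 36.072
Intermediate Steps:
W(S, r) = 6/(-2 + (4 + S)²)
X(m) = -3 (X(m) = -2 + (⅕)*(-5) = -2 - 1 = -3)
V(Y, Z) = (7 + Z)/(3 + Z) (V(Y, Z) = (7 + Z)/(-3 + (6 + Z)) = (7 + Z)/(3 + Z))
√(162 + 77)*V(7, 0) = √(162 + 77)*((7 + 0)/(3 + 0)) = √239*(7/3) = 7*√239/3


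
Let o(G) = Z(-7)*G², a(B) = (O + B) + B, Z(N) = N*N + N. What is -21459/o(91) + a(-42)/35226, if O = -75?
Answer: -22533757/340324257 ≈ -0.066213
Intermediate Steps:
Z(N) = N + N² (Z(N) = N² + N = N + N²)
a(B) = -75 + 2*B (a(B) = (-75 + B) + B = -75 + 2*B)
o(G) = 42*G² (o(G) = (-7*(1 - 7))*G² = (-7*(-6))*G² = 42*G²)
-21459/o(91) + a(-42)/35226 = -21459/(42*91²) + (-75 + 2*(-42))/35226 = -21459/(42*8281) + (-75 - 84)*(1/35226) = -21459/347802 - 159*1/35226 = -21459*1/347802 - 53/11742 = -7153/115934 - 53/11742 = -22533757/340324257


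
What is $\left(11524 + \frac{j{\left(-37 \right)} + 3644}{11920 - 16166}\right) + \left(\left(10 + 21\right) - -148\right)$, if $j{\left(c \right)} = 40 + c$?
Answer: $\frac{49687291}{4246} \approx 11702.0$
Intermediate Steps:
$\left(11524 + \frac{j{\left(-37 \right)} + 3644}{11920 - 16166}\right) + \left(\left(10 + 21\right) - -148\right) = \left(11524 + \frac{\left(40 - 37\right) + 3644}{11920 - 16166}\right) + \left(\left(10 + 21\right) - -148\right) = \left(11524 + \frac{3 + 3644}{-4246}\right) + \left(31 + 148\right) = \left(11524 + 3647 \left(- \frac{1}{4246}\right)\right) + 179 = \left(11524 - \frac{3647}{4246}\right) + 179 = \frac{48927257}{4246} + 179 = \frac{49687291}{4246}$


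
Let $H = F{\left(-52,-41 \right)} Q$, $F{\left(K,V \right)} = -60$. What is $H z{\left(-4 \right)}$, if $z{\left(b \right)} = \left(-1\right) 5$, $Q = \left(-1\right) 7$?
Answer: $-2100$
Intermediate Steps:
$Q = -7$
$z{\left(b \right)} = -5$
$H = 420$ ($H = \left(-60\right) \left(-7\right) = 420$)
$H z{\left(-4 \right)} = 420 \left(-5\right) = -2100$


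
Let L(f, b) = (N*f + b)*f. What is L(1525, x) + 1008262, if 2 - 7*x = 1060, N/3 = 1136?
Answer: 55485554384/7 ≈ 7.9265e+9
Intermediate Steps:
N = 3408 (N = 3*1136 = 3408)
x = -1058/7 (x = 2/7 - ⅐*1060 = 2/7 - 1060/7 = -1058/7 ≈ -151.14)
L(f, b) = f*(b + 3408*f) (L(f, b) = (3408*f + b)*f = (b + 3408*f)*f = f*(b + 3408*f))
L(1525, x) + 1008262 = 1525*(-1058/7 + 3408*1525) + 1008262 = 1525*(-1058/7 + 5197200) + 1008262 = 1525*(36379342/7) + 1008262 = 55478496550/7 + 1008262 = 55485554384/7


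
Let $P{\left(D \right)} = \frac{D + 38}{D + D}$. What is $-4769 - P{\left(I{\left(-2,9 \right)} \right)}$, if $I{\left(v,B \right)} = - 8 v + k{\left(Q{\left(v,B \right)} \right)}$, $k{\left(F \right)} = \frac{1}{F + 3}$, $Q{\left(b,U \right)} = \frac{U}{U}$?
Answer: $- \frac{620187}{130} \approx -4770.7$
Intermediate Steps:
$Q{\left(b,U \right)} = 1$
$k{\left(F \right)} = \frac{1}{3 + F}$
$I{\left(v,B \right)} = \frac{1}{4} - 8 v$ ($I{\left(v,B \right)} = - 8 v + \frac{1}{3 + 1} = - 8 v + \frac{1}{4} = \frac{1}{4} - 8 v$)
$P{\left(D \right)} = \frac{38 + D}{2 D}$
$-4769 - P{\left(I{\left(-2,9 \right)} \right)} = -4769 - \frac{38 + \left(\frac{1}{4} - -16\right)}{2 \left(\frac{1}{4} - -16\right)} = -4769 - \frac{38 + \left(\frac{1}{4} + 16\right)}{2 \left(\frac{1}{4} + 16\right)} = -4769 - \frac{38 + \frac{65}{4}}{2 \cdot \frac{65}{4}} = -4769 - \frac{1}{2} \cdot \frac{4}{65} \cdot \frac{217}{4} = -4769 - \frac{217}{130} = - \frac{620187}{130}$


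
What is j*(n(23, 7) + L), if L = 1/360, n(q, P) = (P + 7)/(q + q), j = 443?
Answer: 1126549/8280 ≈ 136.06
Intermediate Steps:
n(q, P) = (7 + P)/(2*q) (n(q, P) = (7 + P)/((2*q)) = (7 + P)*(1/(2*q)) = (7 + P)/(2*q))
L = 1/360 ≈ 0.0027778
j*(n(23, 7) + L) = 443*((½)*(7 + 7)/23 + 1/360) = 443*((½)*(1/23)*14 + 1/360) = 443*(7/23 + 1/360) = 443*(2543/8280) = 1126549/8280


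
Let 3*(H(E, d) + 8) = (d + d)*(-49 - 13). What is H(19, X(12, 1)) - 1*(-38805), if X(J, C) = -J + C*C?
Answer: 117755/3 ≈ 39252.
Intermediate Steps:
X(J, C) = C² - J (X(J, C) = -J + C² = C² - J)
H(E, d) = -8 - 124*d/3 (H(E, d) = -8 + ((d + d)*(-49 - 13))/3 = -8 + ((2*d)*(-62))/3 = -8 + (-124*d)/3 = -8 - 124*d/3)
H(19, X(12, 1)) - 1*(-38805) = (-8 - 124*(1² - 1*12)/3) - 1*(-38805) = (-8 - 124*(1 - 12)/3) + 38805 = (-8 - 124/3*(-11)) + 38805 = (-8 + 1364/3) + 38805 = 1340/3 + 38805 = 117755/3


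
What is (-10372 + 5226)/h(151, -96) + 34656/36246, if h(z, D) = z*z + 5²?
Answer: 50377995/68945933 ≈ 0.73069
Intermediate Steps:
h(z, D) = 25 + z² (h(z, D) = z² + 25 = 25 + z²)
(-10372 + 5226)/h(151, -96) + 34656/36246 = (-10372 + 5226)/(25 + 151²) + 34656/36246 = -5146/(25 + 22801) + 34656*(1/36246) = -5146/22826 + 5776/6041 = -5146*1/22826 + 5776/6041 = -2573/11413 + 5776/6041 = 50377995/68945933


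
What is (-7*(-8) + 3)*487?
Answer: 28733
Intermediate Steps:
(-7*(-8) + 3)*487 = (56 + 3)*487 = 59*487 = 28733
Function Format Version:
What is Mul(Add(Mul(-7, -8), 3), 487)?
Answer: 28733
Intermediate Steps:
Mul(Add(Mul(-7, -8), 3), 487) = Mul(Add(56, 3), 487) = Mul(59, 487) = 28733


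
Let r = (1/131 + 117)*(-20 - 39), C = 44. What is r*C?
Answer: -39791488/131 ≈ -3.0375e+5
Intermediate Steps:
r = -904352/131 (r = (1/131 + 117)*(-59) = (15328/131)*(-59) = -904352/131 ≈ -6903.5)
r*C = -904352/131*44 = -39791488/131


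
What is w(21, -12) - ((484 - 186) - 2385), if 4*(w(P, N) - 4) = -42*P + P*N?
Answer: 3615/2 ≈ 1807.5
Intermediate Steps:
w(P, N) = 4 - 21*P/2 + N*P/4 (w(P, N) = 4 + (-42*P + P*N)/4 = 4 + (-42*P + N*P)/4 = 4 + (-21*P/2 + N*P/4) = 4 - 21*P/2 + N*P/4)
w(21, -12) - ((484 - 186) - 2385) = (4 - 21/2*21 + (¼)*(-12)*21) - ((484 - 186) - 2385) = (4 - 441/2 - 63) - (298 - 2385) = -559/2 - 1*(-2087) = -559/2 + 2087 = 3615/2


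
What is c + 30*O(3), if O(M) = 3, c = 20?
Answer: 110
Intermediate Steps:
c + 30*O(3) = 20 + 30*3 = 20 + 90 = 110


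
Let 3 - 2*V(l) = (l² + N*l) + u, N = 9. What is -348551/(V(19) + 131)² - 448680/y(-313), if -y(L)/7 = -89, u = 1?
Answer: -8273645353/11186588 ≈ -739.60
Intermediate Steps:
y(L) = 623 (y(L) = -7*(-89) = 623)
V(l) = 1 - 9*l/2 - l²/2 (V(l) = 3/2 - ((l² + 9*l) + 1)/2 = 3/2 - (1 + l² + 9*l)/2 = 3/2 + (-½ - 9*l/2 - l²/2) = 1 - 9*l/2 - l²/2)
-348551/(V(19) + 131)² - 448680/y(-313) = -348551/((1 - 9/2*19 - ½*19²) + 131)² - 448680/623 = -348551/((1 - 171/2 - ½*361) + 131)² - 448680*1/623 = -348551/((1 - 171/2 - 361/2) + 131)² - 448680/623 = -348551/(-265 + 131)² - 448680/623 = -348551/((-134)²) - 448680/623 = -348551/17956 - 448680/623 = -8273645353/11186588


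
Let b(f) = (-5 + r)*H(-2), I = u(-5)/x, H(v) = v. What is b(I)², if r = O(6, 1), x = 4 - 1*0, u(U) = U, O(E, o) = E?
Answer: 4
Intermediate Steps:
x = 4 (x = 4 + 0 = 4)
r = 6
I = -5/4 ≈ -1.2500
b(f) = -2 (b(f) = (-5 + 6)*(-2) = 1*(-2) = -2)
b(I)² = (-2)² = 4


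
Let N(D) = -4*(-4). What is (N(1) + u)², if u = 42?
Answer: 3364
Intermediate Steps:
N(D) = 16
(N(1) + u)² = (16 + 42)² = 58² = 3364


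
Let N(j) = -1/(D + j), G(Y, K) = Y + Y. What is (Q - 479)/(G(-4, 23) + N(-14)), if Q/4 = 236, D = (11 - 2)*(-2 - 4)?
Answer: -10540/181 ≈ -58.232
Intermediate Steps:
G(Y, K) = 2*Y
D = -54 (D = 9*(-6) = -54)
Q = 944 (Q = 4*236 = 944)
N(j) = -1/(-54 + j)
(Q - 479)/(G(-4, 23) + N(-14)) = (944 - 479)/(2*(-4) - 1/(-54 - 14)) = 465/(-8 - 1/(-68)) = 465/(-8 - 1*(-1/68)) = 465/(-8 + 1/68) = 465/(-543/68) = 465*(-68/543) = -10540/181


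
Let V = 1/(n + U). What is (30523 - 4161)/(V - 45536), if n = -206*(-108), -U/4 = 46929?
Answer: -4362067416/7534750849 ≈ -0.57893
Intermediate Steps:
U = -187716 (U = -4*46929 = -187716)
n = 22248
V = -1/165468 (V = 1/(22248 - 187716) = 1/(-165468) = -1/165468 ≈ -6.0435e-6)
(30523 - 4161)/(V - 45536) = (30523 - 4161)/(-1/165468 - 45536) = 26362/(-7534750849/165468) = 26362*(-165468/7534750849) = -4362067416/7534750849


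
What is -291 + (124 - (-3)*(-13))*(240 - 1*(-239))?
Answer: 40424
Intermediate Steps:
-291 + (124 - (-3)*(-13))*(240 - 1*(-239)) = -291 + (124 - 1*39)*(240 + 239) = -291 + (124 - 39)*479 = -291 + 85*479 = -291 + 40715 = 40424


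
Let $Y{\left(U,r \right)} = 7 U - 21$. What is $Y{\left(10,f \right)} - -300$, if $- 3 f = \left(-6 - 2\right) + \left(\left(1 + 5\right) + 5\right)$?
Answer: $349$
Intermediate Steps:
$f = -1$ ($f = - \frac{\left(-6 - 2\right) + \left(\left(1 + 5\right) + 5\right)}{3} = - \frac{-8 + \left(6 + 5\right)}{3} = - \frac{-8 + 11}{3} = \left(- \frac{1}{3}\right) 3 = -1$)
$Y{\left(U,r \right)} = -21 + 7 U$
$Y{\left(10,f \right)} - -300 = \left(-21 + 7 \cdot 10\right) - -300 = \left(-21 + 70\right) + 300 = 49 + 300 = 349$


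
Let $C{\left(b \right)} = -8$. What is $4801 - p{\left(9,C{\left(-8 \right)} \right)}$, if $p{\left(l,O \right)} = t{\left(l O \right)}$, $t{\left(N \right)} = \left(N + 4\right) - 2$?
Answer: $4871$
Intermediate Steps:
$t{\left(N \right)} = 2 + N$ ($t{\left(N \right)} = \left(4 + N\right) - 2 = 2 + N$)
$p{\left(l,O \right)} = 2 + O l$ ($p{\left(l,O \right)} = 2 + l O = 2 + O l$)
$4801 - p{\left(9,C{\left(-8 \right)} \right)} = 4801 - \left(2 - 72\right) = 4801 - -70 = 4801 + 70 = 4871$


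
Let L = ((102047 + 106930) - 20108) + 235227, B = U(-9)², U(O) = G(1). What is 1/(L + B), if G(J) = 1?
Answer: 1/424097 ≈ 2.3580e-6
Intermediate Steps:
U(O) = 1
B = 1 (B = 1² = 1)
L = 424096 (L = (208977 - 20108) + 235227 = 188869 + 235227 = 424096)
1/(L + B) = 1/(424096 + 1) = 1/424097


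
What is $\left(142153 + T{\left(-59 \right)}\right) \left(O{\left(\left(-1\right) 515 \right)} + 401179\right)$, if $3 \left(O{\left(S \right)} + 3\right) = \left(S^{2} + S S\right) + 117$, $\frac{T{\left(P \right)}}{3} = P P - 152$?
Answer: $\frac{263825213300}{3} \approx 8.7942 \cdot 10^{10}$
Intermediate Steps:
$T{\left(P \right)} = -456 + 3 P^{2}$ ($T{\left(P \right)} = 3 \left(P P - 152\right) = 3 \left(P^{2} - 152\right) = 3 \left(-152 + P^{2}\right) = -456 + 3 P^{2}$)
$O{\left(S \right)} = 36 + \frac{2 S^{2}}{3}$ ($O{\left(S \right)} = -3 + \frac{\left(S^{2} + S S\right) + 117}{3} = -3 + \frac{\left(S^{2} + S^{2}\right) + 117}{3} = -3 + \frac{2 S^{2} + 117}{3} = -3 + \frac{117 + 2 S^{2}}{3} = -3 + \left(39 + \frac{2 S^{2}}{3}\right) = 36 + \frac{2 S^{2}}{3}$)
$\left(142153 + T{\left(-59 \right)}\right) \left(O{\left(\left(-1\right) 515 \right)} + 401179\right) = \left(142153 - \left(456 - 3 \left(-59\right)^{2}\right)\right) \left(\left(36 + \frac{2 \left(\left(-1\right) 515\right)^{2}}{3}\right) + 401179\right) = \left(142153 + \left(-456 + 3 \cdot 3481\right)\right) \left(\left(36 + \frac{2 \left(-515\right)^{2}}{3}\right) + 401179\right) = \left(142153 + \left(-456 + 10443\right)\right) \left(\left(36 + \frac{2}{3} \cdot 265225\right) + 401179\right) = \left(142153 + 9987\right) \left(\left(36 + \frac{530450}{3}\right) + 401179\right) = 152140 \left(\frac{530558}{3} + 401179\right) = 152140 \cdot \frac{1734095}{3} = \frac{263825213300}{3}$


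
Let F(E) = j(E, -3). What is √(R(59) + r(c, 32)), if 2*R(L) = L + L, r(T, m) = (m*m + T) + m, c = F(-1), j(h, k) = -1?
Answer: √1114 ≈ 33.377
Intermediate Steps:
F(E) = -1
c = -1
r(T, m) = T + m + m² (r(T, m) = (m² + T) + m = (T + m²) + m = T + m + m²)
R(L) = L (R(L) = (L + L)/2 = (2*L)/2 = L)
√(R(59) + r(c, 32)) = √(59 + (-1 + 32 + 32²)) = √(59 + (-1 + 32 + 1024)) = √(59 + 1055) = √1114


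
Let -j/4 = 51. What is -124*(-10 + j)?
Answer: 26536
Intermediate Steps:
j = -204 (j = -4*51 = -204)
-124*(-10 + j) = -124*(-10 - 204) = -124*(-214) = 26536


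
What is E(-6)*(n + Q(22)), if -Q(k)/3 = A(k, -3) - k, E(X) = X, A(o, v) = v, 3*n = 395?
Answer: -1240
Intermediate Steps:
n = 395/3 (n = (⅓)*395 = 395/3 ≈ 131.67)
Q(k) = 9 + 3*k (Q(k) = -3*(-3 - k) = 9 + 3*k)
E(-6)*(n + Q(22)) = -6*(395/3 + (9 + 3*22)) = -6*(395/3 + (9 + 66)) = -6*(395/3 + 75) = -6*620/3 = -1240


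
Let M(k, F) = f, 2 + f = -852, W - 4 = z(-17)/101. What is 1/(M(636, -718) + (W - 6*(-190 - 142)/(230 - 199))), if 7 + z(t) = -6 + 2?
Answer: -3131/2460499 ≈ -0.0012725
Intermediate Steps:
z(t) = -11 (z(t) = -7 + (-6 + 2) = -7 - 4 = -11)
W = 393/101 (W = 4 - 11/101 = 393/101 ≈ 3.8911)
f = -854 (f = -2 - 852 = -854)
M(k, F) = -854
1/(M(636, -718) + (W - 6*(-190 - 142)/(230 - 199))) = 1/(-854 + (393/101 - 6*(-190 - 142)/(230 - 199))) = 1/(-854 + (393/101 - (-1992)/31)) = 1/(-854 + (393/101 - 6*(-332/31))) = 1/(-854 + (393/101 + 1992/31)) = 1/(-854 + 213375/3131) = 1/(-2460499/3131) = -3131/2460499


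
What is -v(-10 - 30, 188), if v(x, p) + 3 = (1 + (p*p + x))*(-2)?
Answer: 70613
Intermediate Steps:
v(x, p) = -5 - 2*x - 2*p² (v(x, p) = -3 + (1 + (p*p + x))*(-2) = -3 + (1 + (p² + x))*(-2) = -3 + (1 + (x + p²))*(-2) = -3 + (1 + x + p²)*(-2) = -3 + (-2 - 2*x - 2*p²) = -5 - 2*x - 2*p²)
-v(-10 - 30, 188) = -(-5 - 2*(-10 - 30) - 2*188²) = -(-5 - 2*(-40) - 2*35344) = -(-5 + 80 - 70688) = -1*(-70613) = 70613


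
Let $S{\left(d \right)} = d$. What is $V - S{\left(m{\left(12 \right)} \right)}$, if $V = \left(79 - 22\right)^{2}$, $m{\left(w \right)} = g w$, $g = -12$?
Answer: $3393$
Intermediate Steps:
$m{\left(w \right)} = - 12 w$
$V = 3249$ ($V = 57^{2} = 3249$)
$V - S{\left(m{\left(12 \right)} \right)} = 3249 - \left(-12\right) 12 = 3249 - -144 = 3249 + 144 = 3393$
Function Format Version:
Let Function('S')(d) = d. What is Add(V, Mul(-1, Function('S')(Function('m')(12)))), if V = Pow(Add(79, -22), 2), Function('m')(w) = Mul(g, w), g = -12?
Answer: 3393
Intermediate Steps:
Function('m')(w) = Mul(-12, w)
V = 3249 (V = Pow(57, 2) = 3249)
Add(V, Mul(-1, Function('S')(Function('m')(12)))) = Add(3249, Mul(-1, Mul(-12, 12))) = Add(3249, Mul(-1, -144)) = Add(3249, 144) = 3393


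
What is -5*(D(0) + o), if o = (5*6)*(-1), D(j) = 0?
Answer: 150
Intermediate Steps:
o = -30 (o = 30*(-1) = -30)
-5*(D(0) + o) = -5*(0 - 30) = -5*(-30) = 150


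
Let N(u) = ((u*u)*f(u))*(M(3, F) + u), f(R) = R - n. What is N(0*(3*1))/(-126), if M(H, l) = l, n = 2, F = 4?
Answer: 0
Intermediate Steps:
f(R) = -2 + R (f(R) = R - 1*2 = R - 2 = -2 + R)
N(u) = u**2*(-2 + u)*(4 + u) (N(u) = ((u*u)*(-2 + u))*(4 + u) = (u**2*(-2 + u))*(4 + u) = u**2*(-2 + u)*(4 + u))
N(0*(3*1))/(-126) = ((0*(3*1))**2*(-2 + 0*(3*1))*(4 + 0*(3*1)))/(-126) = ((0*3)**2*(-2 + 0*3)*(4 + 0*3))*(-1/126) = (0**2*(-2 + 0)*(4 + 0))*(-1/126) = (0*(-2)*4)*(-1/126) = 0*(-1/126) = 0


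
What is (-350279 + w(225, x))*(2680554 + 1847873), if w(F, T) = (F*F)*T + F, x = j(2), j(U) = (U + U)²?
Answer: 2082831884942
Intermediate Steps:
j(U) = 4*U² (j(U) = (2*U)² = 4*U²)
x = 16 (x = 4*2² = 4*4 = 16)
w(F, T) = F + T*F² (w(F, T) = F²*T + F = T*F² + F = F + T*F²)
(-350279 + w(225, x))*(2680554 + 1847873) = (-350279 + 225*(1 + 225*16))*(2680554 + 1847873) = (-350279 + 225*(1 + 3600))*4528427 = (-350279 + 225*3601)*4528427 = (-350279 + 810225)*4528427 = 459946*4528427 = 2082831884942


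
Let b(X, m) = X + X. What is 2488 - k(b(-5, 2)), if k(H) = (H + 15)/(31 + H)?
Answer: 52243/21 ≈ 2487.8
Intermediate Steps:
b(X, m) = 2*X
k(H) = (15 + H)/(31 + H)
2488 - k(b(-5, 2)) = 2488 - (15 + 2*(-5))/(31 + 2*(-5)) = 2488 - (15 - 10)/(31 - 10) = 2488 - 5/21 = 52243/21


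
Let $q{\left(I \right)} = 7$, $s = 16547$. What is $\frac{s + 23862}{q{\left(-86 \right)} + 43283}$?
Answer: $\frac{40409}{43290} \approx 0.93345$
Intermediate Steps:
$\frac{s + 23862}{q{\left(-86 \right)} + 43283} = \frac{16547 + 23862}{7 + 43283} = \frac{40409}{43290}$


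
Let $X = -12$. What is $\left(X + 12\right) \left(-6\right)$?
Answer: $0$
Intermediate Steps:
$\left(X + 12\right) \left(-6\right) = \left(-12 + 12\right) \left(-6\right) = 0 \left(-6\right) = 0$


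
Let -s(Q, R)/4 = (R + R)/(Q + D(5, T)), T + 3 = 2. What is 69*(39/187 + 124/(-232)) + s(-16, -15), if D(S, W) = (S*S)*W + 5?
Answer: -840205/32538 ≈ -25.822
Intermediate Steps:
T = -1 (T = -3 + 2 = -1)
D(S, W) = 5 + W*S² (D(S, W) = S²*W + 5 = W*S² + 5 = 5 + W*S²)
s(Q, R) = -8*R/(-20 + Q) (s(Q, R) = -4*(R + R)/(Q + (5 - 1*5²)) = -4*2*R/(Q + (5 - 1*25)) = -4*2*R/(Q + (5 - 25)) = -4*2*R/(Q - 20) = -4*2*R/(-20 + Q) = -8*R/(-20 + Q))
69*(39/187 + 124/(-232)) + s(-16, -15) = 69*(39/187 + 124/(-232)) - 8*(-15)/(-20 - 16) = 69*(39*(1/187) + 124*(-1/232)) - 8*(-15)/(-36) = 69*(39/187 - 31/58) - 8*(-15)*(-1/36) = 69*(-3535/10846) - 10/3 = -243915/10846 - 10/3 = -840205/32538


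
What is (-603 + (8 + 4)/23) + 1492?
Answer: 20459/23 ≈ 889.52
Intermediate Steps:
(-603 + (8 + 4)/23) + 1492 = (-603 + (1/23)*12) + 1492 = (-603 + 12/23) + 1492 = -13857/23 + 1492 = 20459/23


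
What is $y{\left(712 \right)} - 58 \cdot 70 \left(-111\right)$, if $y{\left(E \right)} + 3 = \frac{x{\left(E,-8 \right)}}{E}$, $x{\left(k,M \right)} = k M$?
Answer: $450649$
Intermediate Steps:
$x{\left(k,M \right)} = M k$
$y{\left(E \right)} = -11$ ($y{\left(E \right)} = -3 + \frac{\left(-8\right) E}{E} = -3 - 8 = -11$)
$y{\left(712 \right)} - 58 \cdot 70 \left(-111\right) = -11 - 58 \cdot 70 \left(-111\right) = -11 - 4060 \left(-111\right) = -11 - -450660 = -11 + 450660 = 450649$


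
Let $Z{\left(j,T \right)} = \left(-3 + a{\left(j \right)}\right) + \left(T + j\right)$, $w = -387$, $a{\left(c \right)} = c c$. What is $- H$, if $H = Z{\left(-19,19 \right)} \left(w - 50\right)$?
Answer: $156446$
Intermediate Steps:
$a{\left(c \right)} = c^{2}$
$Z{\left(j,T \right)} = -3 + T + j + j^{2}$ ($Z{\left(j,T \right)} = \left(-3 + j^{2}\right) + \left(T + j\right) = -3 + T + j + j^{2}$)
$H = -156446$ ($H = \left(-3 + 19 - 19 + \left(-19\right)^{2}\right) \left(-387 - 50\right) = \left(-3 + 19 - 19 + 361\right) \left(-387 + \left(-116 + 66\right)\right) = 358 \left(-387 - 50\right) = 358 \left(-437\right) = -156446$)
$- H = \left(-1\right) \left(-156446\right) = 156446$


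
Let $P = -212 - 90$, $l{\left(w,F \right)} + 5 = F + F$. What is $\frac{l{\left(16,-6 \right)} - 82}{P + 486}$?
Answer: $- \frac{99}{184} \approx -0.53804$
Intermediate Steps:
$l{\left(w,F \right)} = -5 + 2 F$ ($l{\left(w,F \right)} = -5 + \left(F + F\right) = -5 + 2 F$)
$P = -302$ ($P = -212 - 90 = -302$)
$\frac{l{\left(16,-6 \right)} - 82}{P + 486} = \frac{\left(-5 + 2 \left(-6\right)\right) - 82}{-302 + 486} = \frac{\left(-5 - 12\right) - 82}{184} = \left(-17 - 82\right) \frac{1}{184} = \left(-99\right) \frac{1}{184} = - \frac{99}{184}$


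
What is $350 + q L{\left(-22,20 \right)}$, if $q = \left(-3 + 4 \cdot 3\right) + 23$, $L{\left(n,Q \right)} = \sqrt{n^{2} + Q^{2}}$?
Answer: $350 + 64 \sqrt{221} \approx 1301.4$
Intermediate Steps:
$L{\left(n,Q \right)} = \sqrt{Q^{2} + n^{2}}$
$q = 32$ ($q = \left(-3 + 12\right) + 23 = 9 + 23 = 32$)
$350 + q L{\left(-22,20 \right)} = 350 + 32 \sqrt{20^{2} + \left(-22\right)^{2}} = 350 + 32 \sqrt{400 + 484} = 350 + 32 \sqrt{884} = 350 + 32 \cdot 2 \sqrt{221} = 350 + 64 \sqrt{221}$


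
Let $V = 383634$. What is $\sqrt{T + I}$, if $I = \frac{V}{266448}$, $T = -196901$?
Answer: $\frac{i \sqrt{97074951757238}}{22204} \approx 443.73 i$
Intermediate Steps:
$I = \frac{63939}{44408}$ ($I = \frac{383634}{266448} = 383634 \cdot \frac{1}{266448} = \frac{63939}{44408} \approx 1.4398$)
$\sqrt{T + I} = \sqrt{-196901 + \frac{63939}{44408}} = \sqrt{- \frac{8743915669}{44408}} = \frac{i \sqrt{97074951757238}}{22204}$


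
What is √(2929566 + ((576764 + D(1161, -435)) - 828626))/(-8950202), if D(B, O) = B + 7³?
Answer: -√669802/4475101 ≈ -0.00018288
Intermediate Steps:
D(B, O) = 343 + B (D(B, O) = B + 343 = 343 + B)
√(2929566 + ((576764 + D(1161, -435)) - 828626))/(-8950202) = √(2929566 + ((576764 + (343 + 1161)) - 828626))/(-8950202) = √(2929566 + ((576764 + 1504) - 828626))*(-1/8950202) = √(2929566 + (578268 - 828626))*(-1/8950202) = √(2929566 - 250358)*(-1/8950202) = √2679208*(-1/8950202) = (2*√669802)*(-1/8950202) = -√669802/4475101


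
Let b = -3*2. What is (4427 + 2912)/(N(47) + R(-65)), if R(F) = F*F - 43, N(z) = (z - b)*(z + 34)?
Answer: 7339/8475 ≈ 0.86596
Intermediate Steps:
b = -6
N(z) = (6 + z)*(34 + z) (N(z) = (z - 1*(-6))*(z + 34) = (z + 6)*(34 + z) = (6 + z)*(34 + z))
R(F) = -43 + F² (R(F) = F² - 43 = -43 + F²)
(4427 + 2912)/(N(47) + R(-65)) = (4427 + 2912)/((204 + 47² + 40*47) + (-43 + (-65)²)) = 7339/((204 + 2209 + 1880) + (-43 + 4225)) = 7339/(4293 + 4182) = 7339/8475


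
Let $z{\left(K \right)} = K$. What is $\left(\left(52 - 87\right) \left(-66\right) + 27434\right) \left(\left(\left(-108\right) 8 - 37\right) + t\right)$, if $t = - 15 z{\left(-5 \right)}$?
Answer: $-24568544$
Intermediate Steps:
$t = 75$ ($t = \left(-15\right) \left(-5\right) = 75$)
$\left(\left(52 - 87\right) \left(-66\right) + 27434\right) \left(\left(\left(-108\right) 8 - 37\right) + t\right) = \left(\left(52 - 87\right) \left(-66\right) + 27434\right) \left(\left(\left(-108\right) 8 - 37\right) + 75\right) = \left(\left(-35\right) \left(-66\right) + 27434\right) \left(\left(-864 - 37\right) + 75\right) = \left(2310 + 27434\right) \left(-901 + 75\right) = 29744 \left(-826\right) = -24568544$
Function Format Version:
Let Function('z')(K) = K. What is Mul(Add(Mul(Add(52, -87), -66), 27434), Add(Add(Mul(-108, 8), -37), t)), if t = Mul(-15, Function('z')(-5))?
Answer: -24568544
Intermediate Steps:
t = 75 (t = Mul(-15, -5) = 75)
Mul(Add(Mul(Add(52, -87), -66), 27434), Add(Add(Mul(-108, 8), -37), t)) = Mul(Add(Mul(Add(52, -87), -66), 27434), Add(Add(Mul(-108, 8), -37), 75)) = Mul(Add(Mul(-35, -66), 27434), Add(Add(-864, -37), 75)) = Mul(Add(2310, 27434), Add(-901, 75)) = Mul(29744, -826) = -24568544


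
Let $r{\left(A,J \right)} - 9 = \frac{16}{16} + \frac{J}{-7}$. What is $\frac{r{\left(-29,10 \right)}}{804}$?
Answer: $\frac{5}{469} \approx 0.010661$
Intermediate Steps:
$r{\left(A,J \right)} = 10 - \frac{J}{7}$ ($r{\left(A,J \right)} = 9 + \left(\frac{16}{16} + \frac{J}{-7}\right) = 9 + \left(16 \cdot \frac{1}{16} + J \left(- \frac{1}{7}\right)\right) = 9 - \left(-1 + \frac{J}{7}\right) = 10 - \frac{J}{7}$)
$\frac{r{\left(-29,10 \right)}}{804} = \frac{10 - \frac{10}{7}}{804} = \left(10 - \frac{10}{7}\right) \frac{1}{804} = \frac{60}{7} \cdot \frac{1}{804} = \frac{5}{469}$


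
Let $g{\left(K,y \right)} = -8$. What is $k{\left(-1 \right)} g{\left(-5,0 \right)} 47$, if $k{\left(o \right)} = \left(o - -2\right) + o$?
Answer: $0$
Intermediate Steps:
$k{\left(o \right)} = 2 + 2 o$ ($k{\left(o \right)} = \left(o + 2\right) + o = \left(2 + o\right) + o = 2 + 2 o$)
$k{\left(-1 \right)} g{\left(-5,0 \right)} 47 = \left(2 + 2 \left(-1\right)\right) \left(-8\right) 47 = \left(2 - 2\right) \left(-8\right) 47 = 0 \left(-8\right) 47 = 0 \cdot 47 = 0$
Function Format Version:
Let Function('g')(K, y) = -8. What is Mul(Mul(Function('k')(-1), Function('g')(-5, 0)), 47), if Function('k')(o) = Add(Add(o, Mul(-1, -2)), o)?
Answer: 0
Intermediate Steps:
Function('k')(o) = Add(2, Mul(2, o)) (Function('k')(o) = Add(Add(o, 2), o) = Add(Add(2, o), o) = Add(2, Mul(2, o)))
Mul(Mul(Function('k')(-1), Function('g')(-5, 0)), 47) = Mul(Mul(Add(2, Mul(2, -1)), -8), 47) = Mul(Mul(Add(2, -2), -8), 47) = Mul(Mul(0, -8), 47) = Mul(0, 47) = 0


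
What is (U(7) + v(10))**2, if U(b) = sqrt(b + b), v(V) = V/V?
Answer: (1 + sqrt(14))**2 ≈ 22.483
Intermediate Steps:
v(V) = 1
U(b) = sqrt(2)*sqrt(b) (U(b) = sqrt(2*b) = sqrt(2)*sqrt(b))
(U(7) + v(10))**2 = (sqrt(2)*sqrt(7) + 1)**2 = (sqrt(14) + 1)**2 = (1 + sqrt(14))**2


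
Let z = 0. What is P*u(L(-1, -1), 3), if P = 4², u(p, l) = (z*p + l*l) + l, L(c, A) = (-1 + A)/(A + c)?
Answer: 192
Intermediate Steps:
L(c, A) = (-1 + A)/(A + c)
u(p, l) = l + l² (u(p, l) = (0*p + l*l) + l = (0 + l²) + l = l² + l = l + l²)
P = 16
P*u(L(-1, -1), 3) = 16*(3*(1 + 3)) = 16*(3*4) = 16*12 = 192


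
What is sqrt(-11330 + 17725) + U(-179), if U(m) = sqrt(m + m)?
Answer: sqrt(6395) + I*sqrt(358) ≈ 79.969 + 18.921*I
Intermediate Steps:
U(m) = sqrt(2)*sqrt(m) (U(m) = sqrt(2*m) = sqrt(2)*sqrt(m))
sqrt(-11330 + 17725) + U(-179) = sqrt(-11330 + 17725) + sqrt(2)*sqrt(-179) = sqrt(6395) + sqrt(2)*(I*sqrt(179)) = sqrt(6395) + I*sqrt(358)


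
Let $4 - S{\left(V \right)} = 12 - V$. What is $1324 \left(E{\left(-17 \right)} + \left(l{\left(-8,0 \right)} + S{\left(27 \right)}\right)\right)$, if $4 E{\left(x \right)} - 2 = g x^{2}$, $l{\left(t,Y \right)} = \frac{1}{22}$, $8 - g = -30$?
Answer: $\frac{40270122}{11} \approx 3.6609 \cdot 10^{6}$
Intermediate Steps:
$g = 38$ ($g = 8 - -30 = 8 + 30 = 38$)
$S{\left(V \right)} = -8 + V$ ($S{\left(V \right)} = 4 - \left(12 - V\right) = 4 + \left(-12 + V\right) = -8 + V$)
$l{\left(t,Y \right)} = \frac{1}{22}$
$E{\left(x \right)} = \frac{1}{2} + \frac{19 x^{2}}{2}$ ($E{\left(x \right)} = \frac{1}{2} + \frac{38 x^{2}}{4} = \frac{1}{2} + \frac{19 x^{2}}{2}$)
$1324 \left(E{\left(-17 \right)} + \left(l{\left(-8,0 \right)} + S{\left(27 \right)}\right)\right) = 1324 \left(\left(\frac{1}{2} + \frac{19 \left(-17\right)^{2}}{2}\right) + \left(\frac{1}{22} + \left(-8 + 27\right)\right)\right) = 1324 \left(\left(\frac{1}{2} + \frac{19}{2} \cdot 289\right) + \left(\frac{1}{22} + 19\right)\right) = 1324 \left(\left(\frac{1}{2} + \frac{5491}{2}\right) + \frac{419}{22}\right) = 1324 \left(2746 + \frac{419}{22}\right) = 1324 \cdot \frac{60831}{22} = \frac{40270122}{11}$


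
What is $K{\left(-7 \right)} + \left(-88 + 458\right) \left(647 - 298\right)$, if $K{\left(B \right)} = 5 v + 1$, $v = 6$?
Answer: $129161$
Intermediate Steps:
$K{\left(B \right)} = 31$ ($K{\left(B \right)} = 5 \cdot 6 + 1 = 30 + 1 = 31$)
$K{\left(-7 \right)} + \left(-88 + 458\right) \left(647 - 298\right) = 31 + \left(-88 + 458\right) \left(647 - 298\right) = 31 + 370 \cdot 349 = 31 + 129130 = 129161$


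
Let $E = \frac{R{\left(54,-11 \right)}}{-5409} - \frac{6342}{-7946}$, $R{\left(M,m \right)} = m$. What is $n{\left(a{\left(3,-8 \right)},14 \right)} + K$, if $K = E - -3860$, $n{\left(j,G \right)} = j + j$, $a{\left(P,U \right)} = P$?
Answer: $\frac{83097369404}{21489957} \approx 3866.8$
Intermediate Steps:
$n{\left(j,G \right)} = 2 j$
$E = \frac{17195642}{21489957}$ ($E = - \frac{11}{-5409} - \frac{6342}{-7946} = \left(-11\right) \left(- \frac{1}{5409}\right) - - \frac{3171}{3973} = \frac{11}{5409} + \frac{3171}{3973} = \frac{17195642}{21489957} \approx 0.80017$)
$K = \frac{82968429662}{21489957}$ ($K = \frac{17195642}{21489957} - -3860 = \frac{17195642}{21489957} + 3860 = \frac{82968429662}{21489957} \approx 3860.8$)
$n{\left(a{\left(3,-8 \right)},14 \right)} + K = 2 \cdot 3 + \frac{82968429662}{21489957} = 6 + \frac{82968429662}{21489957} = \frac{83097369404}{21489957}$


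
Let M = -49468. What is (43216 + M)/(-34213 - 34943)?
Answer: 521/5763 ≈ 0.090404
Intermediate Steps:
(43216 + M)/(-34213 - 34943) = (43216 - 49468)/(-34213 - 34943) = -6252/(-69156) = -6252*(-1/69156) = 521/5763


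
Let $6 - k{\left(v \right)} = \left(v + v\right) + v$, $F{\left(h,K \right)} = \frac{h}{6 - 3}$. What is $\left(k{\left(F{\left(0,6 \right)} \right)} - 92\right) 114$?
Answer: $-9804$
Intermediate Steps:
$F{\left(h,K \right)} = \frac{h}{3}$
$k{\left(v \right)} = 6 - 3 v$ ($k{\left(v \right)} = 6 - \left(\left(v + v\right) + v\right) = 6 - \left(2 v + v\right) = 6 - 3 v$)
$\left(k{\left(F{\left(0,6 \right)} \right)} - 92\right) 114 = \left(\left(6 - 3 \cdot \frac{1}{3} \cdot 0\right) - 92\right) 114 = \left(\left(6 - 0\right) - 92\right) 114 = \left(\left(6 + 0\right) - 92\right) 114 = \left(6 - 92\right) 114 = \left(-86\right) 114 = -9804$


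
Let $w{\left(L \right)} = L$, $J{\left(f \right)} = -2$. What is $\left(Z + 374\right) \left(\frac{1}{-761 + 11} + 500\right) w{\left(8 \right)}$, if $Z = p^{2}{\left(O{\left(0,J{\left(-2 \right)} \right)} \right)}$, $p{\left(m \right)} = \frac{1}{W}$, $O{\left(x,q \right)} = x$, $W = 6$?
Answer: $\frac{1009872307}{675} \approx 1.4961 \cdot 10^{6}$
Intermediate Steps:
$p{\left(m \right)} = \frac{1}{6}$
$Z = \frac{1}{36}$ ($Z = \left(\frac{1}{6}\right)^{2} = \frac{1}{36} \approx 0.027778$)
$\left(Z + 374\right) \left(\frac{1}{-761 + 11} + 500\right) w{\left(8 \right)} = \left(\frac{1}{36} + 374\right) \left(\frac{1}{-761 + 11} + 500\right) 8 = \frac{13465 \left(\frac{1}{-750} + 500\right)}{36} \cdot 8 = \frac{13465 \left(- \frac{1}{750} + 500\right)}{36} \cdot 8 = \frac{13465}{36} \cdot \frac{374999}{750} \cdot 8 = \frac{1009872307}{5400} \cdot 8 = \frac{1009872307}{675}$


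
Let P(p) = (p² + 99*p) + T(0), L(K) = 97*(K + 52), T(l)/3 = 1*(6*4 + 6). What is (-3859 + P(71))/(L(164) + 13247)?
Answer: 8301/34199 ≈ 0.24273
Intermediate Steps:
T(l) = 90 (T(l) = 3*(1*(6*4 + 6)) = 3*(1*(24 + 6)) = 3*(1*30) = 3*30 = 90)
L(K) = 5044 + 97*K (L(K) = 97*(52 + K) = 5044 + 97*K)
P(p) = 90 + p² + 99*p (P(p) = (p² + 99*p) + 90 = 90 + p² + 99*p)
(-3859 + P(71))/(L(164) + 13247) = (-3859 + (90 + 71² + 99*71))/((5044 + 97*164) + 13247) = (-3859 + (90 + 5041 + 7029))/((5044 + 15908) + 13247) = (-3859 + 12160)/(20952 + 13247) = 8301/34199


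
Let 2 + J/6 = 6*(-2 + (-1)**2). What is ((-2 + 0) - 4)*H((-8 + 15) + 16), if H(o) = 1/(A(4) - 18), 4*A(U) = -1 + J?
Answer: 24/121 ≈ 0.19835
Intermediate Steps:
J = -48 (J = -12 + 6*(6*(-2 + (-1)**2)) = -12 + 6*(6*(-2 + 1)) = -12 + 6*(6*(-1)) = -12 + 6*(-6) = -12 - 36 = -48)
A(U) = -49/4 (A(U) = (-1 - 48)/4 = (1/4)*(-49) = -49/4)
H(o) = -4/121 (H(o) = 1/(-49/4 - 18) = 1/(-121/4) = -4/121)
((-2 + 0) - 4)*H((-8 + 15) + 16) = ((-2 + 0) - 4)*(-4/121) = (-2 - 4)*(-4/121) = -6*(-4/121) = 24/121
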